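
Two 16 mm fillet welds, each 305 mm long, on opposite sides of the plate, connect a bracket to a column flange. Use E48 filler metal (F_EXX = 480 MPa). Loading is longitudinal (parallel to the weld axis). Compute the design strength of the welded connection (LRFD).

φR_n ≈ 1490 kN

Effective throat t_e = 0.707 × 16 = 11.31 mm.
Total length L = 610 mm; A_we = 11.31 × 610 = 6900 mm².
F_nw = 0.6 F_EXX = 0.6 × 480 = 288 MPa.
φR_n = 0.75 × 288 × 6900 × 10⁻³ = 1490 kN.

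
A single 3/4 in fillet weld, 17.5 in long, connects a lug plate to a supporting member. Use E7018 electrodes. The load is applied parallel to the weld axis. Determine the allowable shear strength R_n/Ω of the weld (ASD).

R_n/Ω ≈ 195 kips

E70XX → F_EXX = 70 ksi.
Effective throat t_e = 0.707 × 0.75 = 0.5302 in.
Total length L = 17.5 in; A_we = 0.5302 × 17.5 = 9.279 in².
F_nw = 0.6 F_EXX = 0.6 × 70 = 42 ksi.
R_n = 42 × 9.279 = 389.7 kips; R_n/Ω = 389.7/2.0 = 194.9 kips.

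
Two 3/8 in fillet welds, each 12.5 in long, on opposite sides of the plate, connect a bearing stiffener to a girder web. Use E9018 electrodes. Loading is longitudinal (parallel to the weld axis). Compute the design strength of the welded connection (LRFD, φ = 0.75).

φR_n ≈ 268 kips

E90XX → F_EXX = 90 ksi.
Effective throat t_e = 0.707 × 0.375 = 0.2651 in.
Total length L = 25 in; A_we = 0.2651 × 25 = 6.628 in².
F_nw = 0.6 F_EXX = 0.6 × 90 = 54 ksi.
φR_n = 0.75 × 54 × 6.628 = 268.4 kips.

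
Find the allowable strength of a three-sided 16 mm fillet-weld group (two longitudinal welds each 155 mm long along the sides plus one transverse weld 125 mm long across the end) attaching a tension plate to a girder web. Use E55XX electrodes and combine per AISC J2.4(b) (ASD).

E55XX → F_EXX = 550 MPa.
t_e = 0.707 × 16 = 11.31 mm.
R_nwl = 0.6 × 550 × 11.31 × 310 × 10⁻³ = 1157 kN (longitudinal, 2 welds).
R_nwt = 0.6 × 550 × 11.31 × 125 × 10⁻³ = 466.6 kN (transverse, base value).
(i) R_nwl + R_nwt = 1624 kN; (ii) 0.85 R_nwl + 1.5 R_nwt = 1684 kN.
R_n = max = 1684 kN [governs: (ii)]; R_n/Ω = 841.8 kN.

R_n/Ω ≈ 842 kN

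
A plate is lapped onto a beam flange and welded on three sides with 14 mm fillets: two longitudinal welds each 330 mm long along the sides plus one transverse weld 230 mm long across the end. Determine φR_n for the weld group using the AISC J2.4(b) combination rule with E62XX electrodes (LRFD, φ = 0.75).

φR_n ≈ 2500 kN

E62XX → F_EXX = 620 MPa.
t_e = 0.707 × 14 = 9.898 mm.
R_nwl = 0.6 × 620 × 9.898 × 660 × 10⁻³ = 2430 kN (longitudinal, 2 welds).
R_nwt = 0.6 × 620 × 9.898 × 230 × 10⁻³ = 846.9 kN (transverse, base value).
(i) R_nwl + R_nwt = 3277 kN; (ii) 0.85 R_nwl + 1.5 R_nwt = 3336 kN.
R_n = max = 3336 kN [governs: (ii)]; φR_n = 2502 kN.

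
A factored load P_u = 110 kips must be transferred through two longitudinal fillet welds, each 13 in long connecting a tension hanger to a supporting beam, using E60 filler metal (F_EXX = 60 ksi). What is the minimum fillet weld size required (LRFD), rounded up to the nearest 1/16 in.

Total weld length L = 26 in.
Required throat t_e = P_u / (φ × 0.6 F_EXX × L) = 110 / (0.75 × 0.6 × 60 × 26) = 0.1567 in.
Required leg w = t_e / 0.707 = 0.2216 in → use 1/4 in.

w = 1/4 in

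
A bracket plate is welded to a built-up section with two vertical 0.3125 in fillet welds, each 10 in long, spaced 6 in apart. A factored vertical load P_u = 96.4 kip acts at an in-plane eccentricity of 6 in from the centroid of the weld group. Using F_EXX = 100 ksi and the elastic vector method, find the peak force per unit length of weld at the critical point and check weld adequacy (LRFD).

f_max ≈ 12.9 kip/in; NOT adequate

Total weld length L_w = 20 in. Treat welds as unit-width lines.
Polar moment about centroid: J = 2[d³/12 + d(b/2)²] = 2[10³/12 + 10×3²] = 346.7 in³.
Direct shear f_v = P/L_w = 96.4 / 20 = 4.82 kip/in (vertical).
Torsion M = P·e = 96.4 × 6 = 578.4 kip·in.
Critical point at (x, y) = (3, 5) from centroid. f_tx = M·y/J = 8.342 kip/in; f_ty = M·x/J = 5.005 kip/in.
Resultant f_max = √[f_tx² + (f_v + f_ty)²] = √[8.342² + (4.82 + 5.005)²] = 12.89 kip/in.
Capacity per unit length: φr_n = 0.75 × 0.6 × 100 × (0.707 × 0.3125) = 9.942 kip/in.
12.89 > 9.942 → NOT adequate.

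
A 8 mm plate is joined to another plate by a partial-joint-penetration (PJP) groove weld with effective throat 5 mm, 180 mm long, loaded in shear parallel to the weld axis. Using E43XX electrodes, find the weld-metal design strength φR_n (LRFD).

φR_n ≈ 174 kN

E43XX → F_EXX = 430 MPa.
Effective throat (given) t_e = 5 mm.
A_we = 5 × 180 = 900 mm².
F_nw = 0.6 F_EXX = 258 MPa.
φR_n = 0.75 × 258 × 900 × 10⁻³ = 174.2 kN.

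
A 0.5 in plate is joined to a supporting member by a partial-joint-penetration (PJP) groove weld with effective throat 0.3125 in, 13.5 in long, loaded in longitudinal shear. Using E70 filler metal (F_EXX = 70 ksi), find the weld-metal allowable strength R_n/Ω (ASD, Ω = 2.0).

Effective throat (given) t_e = 0.3125 in.
A_we = 0.3125 × 13.5 = 4.219 in².
F_nw = 0.6 F_EXX = 42 ksi.
R_n/Ω = (42 × 4.219) / 2.0 = 88.59 kips.

R_n/Ω ≈ 88.6 kips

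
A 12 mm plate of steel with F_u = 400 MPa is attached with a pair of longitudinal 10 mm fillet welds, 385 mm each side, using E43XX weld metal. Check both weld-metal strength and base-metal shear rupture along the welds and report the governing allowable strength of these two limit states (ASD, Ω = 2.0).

R_n/Ω ≈ 702 kN (weld metal governs)

E43XX → F_EXX = 430 MPa.
t_e = 0.707 × 10 = 7.07 mm; L = 770 mm.
Weld metal: R_n/Ω = (1/2.0) × 0.6 × 430 × 7.07 × 770 × 10⁻³ = 702.3 kN.
Base metal (shear rupture): R_n/Ω = (1/2.0) × 0.6 × 400 × 12 × 770 × 10⁻³ = 1109 kN.
Governing: weld metal.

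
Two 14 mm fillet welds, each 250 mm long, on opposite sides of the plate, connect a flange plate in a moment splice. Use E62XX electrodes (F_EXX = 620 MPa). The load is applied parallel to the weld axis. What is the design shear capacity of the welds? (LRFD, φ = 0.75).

Effective throat t_e = 0.707 × 14 = 9.898 mm.
Total length L = 500 mm; A_we = 9.898 × 500 = 4949 mm².
F_nw = 0.6 F_EXX = 0.6 × 620 = 372 MPa.
φR_n = 0.75 × 372 × 4949 × 10⁻³ = 1381 kN.

φR_n ≈ 1380 kN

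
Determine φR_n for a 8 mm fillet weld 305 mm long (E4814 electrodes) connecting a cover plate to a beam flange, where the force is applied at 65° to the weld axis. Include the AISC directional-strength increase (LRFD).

E48XX → F_EXX = 480 MPa.
t_e = 0.707 × 8 = 5.656 mm; A_we = 5.656 × 305 = 1725 mm².
Directional factor: 1.0 + 0.5 sin^1.5(65°) = 1.431.
F_nw = 0.6 × 480 × 1.431 = 412.2 MPa.
φR_n = 0.75 × 412.2 × 1725 × 10⁻³ = 533.4 kN.

φR_n ≈ 533 kN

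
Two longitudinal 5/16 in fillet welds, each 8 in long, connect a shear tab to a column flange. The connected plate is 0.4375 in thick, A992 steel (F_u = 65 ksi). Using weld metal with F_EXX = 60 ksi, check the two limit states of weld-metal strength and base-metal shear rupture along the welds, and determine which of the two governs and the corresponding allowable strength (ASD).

R_n/Ω ≈ 63.6 kip (weld metal governs)

t_e = 0.707 × 0.3125 = 0.2209 in; L = 16 in.
Weld metal: R_n/Ω = (1/2.0) × 0.6 × 60 × 0.2209 × 16 = 63.63 kip.
Base metal (shear rupture): R_n/Ω = (1/2.0) × 0.6 × 65 × 0.4375 × 16 = 136.5 kip.
Governing: weld metal.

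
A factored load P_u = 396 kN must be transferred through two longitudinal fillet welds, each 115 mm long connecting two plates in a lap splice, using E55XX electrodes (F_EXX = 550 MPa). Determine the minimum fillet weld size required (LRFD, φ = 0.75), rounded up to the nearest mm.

Total weld length L = 230 mm.
Required throat t_e = P_u / (φ × 0.6 F_EXX × L) = 396 / (0.75 × 0.6 × 550 × 230 × 10⁻³) = 6.957 mm.
Required leg w = t_e / 0.707 = 9.839 mm → use 10 mm.

w = 10 mm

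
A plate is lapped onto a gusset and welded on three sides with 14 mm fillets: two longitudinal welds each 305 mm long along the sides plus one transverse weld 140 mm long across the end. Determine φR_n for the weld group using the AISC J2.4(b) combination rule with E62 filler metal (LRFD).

E62XX → F_EXX = 620 MPa.
t_e = 0.707 × 14 = 9.898 mm.
R_nwl = 0.6 × 620 × 9.898 × 610 × 10⁻³ = 2246 kN (longitudinal, 2 welds).
R_nwt = 0.6 × 620 × 9.898 × 140 × 10⁻³ = 515.5 kN (transverse, base value).
(i) R_nwl + R_nwt = 2762 kN; (ii) 0.85 R_nwl + 1.5 R_nwt = 2682 kN.
R_n = max = 2762 kN [governs: (i)]; φR_n = 2071 kN.

φR_n ≈ 2070 kN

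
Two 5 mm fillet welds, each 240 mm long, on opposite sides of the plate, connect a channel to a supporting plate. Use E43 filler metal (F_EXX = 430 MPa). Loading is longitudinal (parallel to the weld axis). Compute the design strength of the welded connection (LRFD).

φR_n ≈ 328 kN

Effective throat t_e = 0.707 × 5 = 3.535 mm.
Total length L = 480 mm; A_we = 3.535 × 480 = 1697 mm².
F_nw = 0.6 F_EXX = 0.6 × 430 = 258 MPa.
φR_n = 0.75 × 258 × 1697 × 10⁻³ = 328.3 kN.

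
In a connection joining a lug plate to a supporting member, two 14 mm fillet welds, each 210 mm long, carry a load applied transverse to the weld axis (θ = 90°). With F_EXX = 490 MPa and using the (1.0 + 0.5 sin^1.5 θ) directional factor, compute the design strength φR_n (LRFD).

t_e = 0.707 × 14 = 9.898 mm; A_we = 9.898 × 420 = 4157 mm².
Directional factor: 1.0 + 0.5 sin^1.5(90°) = 1.5.
F_nw = 0.6 × 490 × 1.5 = 441 MPa.
φR_n = 0.75 × 441 × 4157 × 10⁻³ = 1375 kN.

φR_n ≈ 1370 kN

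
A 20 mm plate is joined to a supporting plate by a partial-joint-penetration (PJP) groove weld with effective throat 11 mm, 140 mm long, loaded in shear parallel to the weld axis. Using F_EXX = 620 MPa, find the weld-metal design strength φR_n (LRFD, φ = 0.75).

φR_n ≈ 430 kN

Effective throat (given) t_e = 11 mm.
A_we = 11 × 140 = 1540 mm².
F_nw = 0.6 F_EXX = 372 MPa.
φR_n = 0.75 × 372 × 1540 × 10⁻³ = 429.7 kN.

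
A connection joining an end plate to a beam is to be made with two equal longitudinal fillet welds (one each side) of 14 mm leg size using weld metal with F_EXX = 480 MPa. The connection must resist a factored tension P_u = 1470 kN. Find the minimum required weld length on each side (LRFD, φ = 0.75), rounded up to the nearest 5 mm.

L = 345 mm on each side

Throat t_e = 0.707 × 14 = 9.898 mm.
φr_n = 0.75 × 0.6 × 480 × 9.898 × 10⁻³ = 2.138 kN/mm.
L_req = P_u / φr_n = 1470 / 2.138 = 687.6 mm total.
Per side: 687.6 / 2 = 343.8 mm.
Round up → use L = 345 mm on each side.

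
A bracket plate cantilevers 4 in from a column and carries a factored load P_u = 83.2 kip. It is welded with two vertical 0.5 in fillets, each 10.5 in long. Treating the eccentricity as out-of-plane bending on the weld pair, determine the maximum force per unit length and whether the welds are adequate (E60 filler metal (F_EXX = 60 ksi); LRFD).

L_w = 2 × 10.5 = 21 in; section modulus (unit throat) S = 2 × L²/6 = 36.75 in².
Direct shear f_v = P/L_w = 83.2/21 = 3.962 kip/in.
Moment M = P × e = 83.2 × 4 = 332.8 kip·in; bending f_b = M/S = 9.056 kip/in.
f_max = √(f_v² + f_b²) = √(3.962² + 9.056²) = 9.885 kip/in.
φr_n = 0.75 × 0.6 × 60 × (0.707 × 0.5) = 9.544 kip/in → NOT adequate.

f_max ≈ 9.88 kip/in; NOT adequate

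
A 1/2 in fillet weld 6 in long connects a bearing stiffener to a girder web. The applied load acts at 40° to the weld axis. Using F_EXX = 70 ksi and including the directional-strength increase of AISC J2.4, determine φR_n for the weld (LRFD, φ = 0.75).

φR_n ≈ 84 kip

t_e = 0.707 × 0.5 = 0.3535 in; A_we = 0.3535 × 6 = 2.121 in².
Directional factor: 1.0 + 0.5 sin^1.5(40°) = 1.258.
F_nw = 0.6 × 70 × 1.258 = 52.82 ksi.
φR_n = 0.75 × 52.82 × 2.121 = 84.03 kip.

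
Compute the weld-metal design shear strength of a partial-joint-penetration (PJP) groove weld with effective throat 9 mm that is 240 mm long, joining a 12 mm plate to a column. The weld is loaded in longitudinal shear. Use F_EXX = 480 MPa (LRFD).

φR_n ≈ 467 kN

Effective throat (given) t_e = 9 mm.
A_we = 9 × 240 = 2160 mm².
F_nw = 0.6 F_EXX = 288 MPa.
φR_n = 0.75 × 288 × 2160 × 10⁻³ = 466.6 kN.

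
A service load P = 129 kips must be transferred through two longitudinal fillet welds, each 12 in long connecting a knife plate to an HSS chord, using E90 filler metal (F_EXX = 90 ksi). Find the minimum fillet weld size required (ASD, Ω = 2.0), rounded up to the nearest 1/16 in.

w = 5/16 in

Total weld length L = 24 in.
Required throat t_e = P × Ω / (0.6 F_EXX × L) = 129 × 2.0 / (0.6 × 90 × 24) = 0.1991 in.
Required leg w = t_e / 0.707 = 0.2816 in → use 5/16 in.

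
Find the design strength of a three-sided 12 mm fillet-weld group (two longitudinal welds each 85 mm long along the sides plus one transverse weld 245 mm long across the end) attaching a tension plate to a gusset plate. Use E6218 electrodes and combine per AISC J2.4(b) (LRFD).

φR_n ≈ 1210 kN

E62XX → F_EXX = 620 MPa.
t_e = 0.707 × 12 = 8.484 mm.
R_nwl = 0.6 × 620 × 8.484 × 170 × 10⁻³ = 536.5 kN (longitudinal, 2 welds).
R_nwt = 0.6 × 620 × 8.484 × 245 × 10⁻³ = 773.2 kN (transverse, base value).
(i) R_nwl + R_nwt = 1310 kN; (ii) 0.85 R_nwl + 1.5 R_nwt = 1616 kN.
R_n = max = 1616 kN [governs: (ii)]; φR_n = 1212 kN.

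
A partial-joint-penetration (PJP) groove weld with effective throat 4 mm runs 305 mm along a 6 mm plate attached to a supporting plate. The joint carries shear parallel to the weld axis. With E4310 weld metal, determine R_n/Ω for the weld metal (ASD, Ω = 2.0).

R_n/Ω ≈ 157 kN

E43XX → F_EXX = 430 MPa.
Effective throat (given) t_e = 4 mm.
A_we = 4 × 305 = 1220 mm².
F_nw = 0.6 F_EXX = 258 MPa.
R_n/Ω = (258 × 1220) / 2.0 × 10⁻³ = 157.4 kN.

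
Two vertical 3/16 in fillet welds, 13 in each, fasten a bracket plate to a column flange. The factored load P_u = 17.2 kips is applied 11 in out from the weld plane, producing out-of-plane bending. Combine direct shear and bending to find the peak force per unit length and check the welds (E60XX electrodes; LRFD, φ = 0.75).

f_max ≈ 3.42 kip/in; adequate

E60XX → F_EXX = 60 ksi.
L_w = 2 × 13 = 26 in; section modulus (unit throat) S = 2 × L²/6 = 56.33 in².
Direct shear f_v = P/L_w = 17.2/26 = 0.6615 kip/in.
Moment M = P × e = 17.2 × 11 = 189.2 kip·in; bending f_b = M/S = 3.359 kip/in.
f_max = √(f_v² + f_b²) = √(0.6615² + 3.359²) = 3.423 kip/in.
φr_n = 0.75 × 0.6 × 60 × (0.707 × 0.1875) = 3.579 kip/in → adequate.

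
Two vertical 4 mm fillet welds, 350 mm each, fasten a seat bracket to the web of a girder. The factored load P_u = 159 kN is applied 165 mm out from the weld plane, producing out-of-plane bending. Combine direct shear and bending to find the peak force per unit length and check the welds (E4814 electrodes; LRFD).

E48XX → F_EXX = 480 MPa.
L_w = 2 × 350 = 700 mm; section modulus (unit throat) S = 2 × L²/6 = 40830 mm².
Direct shear f_v = P/L_w = 159×10³/700 = 227.1 N/mm.
Moment M = P × e = 159×10³ × 165 = 26235000 N·mm; bending f_b = M/S = 642.5 N/mm.
f_max = √(f_v² + f_b²) = √(227.1² + 642.5²) = 681.5 N/mm.
φr_n = 0.75 × 0.6 × 480 × (0.707 × 4) = 610.8 N/mm → NOT adequate.

f_max ≈ 681 N/mm; NOT adequate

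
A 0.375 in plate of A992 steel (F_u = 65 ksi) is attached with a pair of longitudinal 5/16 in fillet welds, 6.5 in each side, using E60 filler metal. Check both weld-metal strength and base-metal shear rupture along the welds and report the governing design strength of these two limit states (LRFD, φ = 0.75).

φR_n ≈ 77.5 kip (weld metal governs)

E60XX → F_EXX = 60 ksi.
t_e = 0.707 × 0.3125 = 0.2209 in; L = 13 in.
Weld metal: φR_n = 0.75 × 0.6 × 60 × 0.2209 × 13 = 77.55 kip.
Base metal (shear rupture): φR_n = 0.75 × 0.6 × 65 × 0.375 × 13 = 142.6 kip.
Governing: weld metal.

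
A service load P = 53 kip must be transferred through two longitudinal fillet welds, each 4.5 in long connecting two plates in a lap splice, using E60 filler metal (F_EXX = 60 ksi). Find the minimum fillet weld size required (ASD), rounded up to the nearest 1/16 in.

Total weld length L = 9 in.
Required throat t_e = P × Ω / (0.6 F_EXX × L) = 53 × 2.0 / (0.6 × 60 × 9) = 0.3272 in.
Required leg w = t_e / 0.707 = 0.4627 in → use 1/2 in.

w = 1/2 in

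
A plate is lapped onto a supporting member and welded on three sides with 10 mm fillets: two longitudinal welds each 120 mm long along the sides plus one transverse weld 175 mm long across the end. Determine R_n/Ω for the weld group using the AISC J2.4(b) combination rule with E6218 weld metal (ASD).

E62XX → F_EXX = 620 MPa.
t_e = 0.707 × 10 = 7.07 mm.
R_nwl = 0.6 × 620 × 7.07 × 240 × 10⁻³ = 631.2 kN (longitudinal, 2 welds).
R_nwt = 0.6 × 620 × 7.07 × 175 × 10⁻³ = 460.3 kN (transverse, base value).
(i) R_nwl + R_nwt = 1091 kN; (ii) 0.85 R_nwl + 1.5 R_nwt = 1227 kN.
R_n = max = 1227 kN [governs: (ii)]; R_n/Ω = 613.5 kN.

R_n/Ω ≈ 613 kN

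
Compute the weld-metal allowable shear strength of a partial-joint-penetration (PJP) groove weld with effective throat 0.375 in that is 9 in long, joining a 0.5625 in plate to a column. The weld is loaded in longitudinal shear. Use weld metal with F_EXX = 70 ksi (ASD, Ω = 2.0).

R_n/Ω ≈ 70.9 kip

Effective throat (given) t_e = 0.375 in.
A_we = 0.375 × 9 = 3.375 in².
F_nw = 0.6 F_EXX = 42 ksi.
R_n/Ω = (42 × 3.375) / 2.0 = 70.88 kip.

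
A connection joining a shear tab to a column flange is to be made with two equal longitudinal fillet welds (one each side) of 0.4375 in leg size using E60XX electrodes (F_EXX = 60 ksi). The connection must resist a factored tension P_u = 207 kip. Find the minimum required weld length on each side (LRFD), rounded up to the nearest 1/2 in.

Throat t_e = 0.707 × 0.4375 = 0.3093 in.
φr_n = 0.75 × 0.6 × 60 × 0.3093 = 8.351 kip/in.
L_req = P_u / φr_n = 207 / 8.351 = 24.79 in total.
Per side: 24.79 / 2 = 12.39 in.
Round up → use L = 12.5 in on each side.

L = 12.5 in on each side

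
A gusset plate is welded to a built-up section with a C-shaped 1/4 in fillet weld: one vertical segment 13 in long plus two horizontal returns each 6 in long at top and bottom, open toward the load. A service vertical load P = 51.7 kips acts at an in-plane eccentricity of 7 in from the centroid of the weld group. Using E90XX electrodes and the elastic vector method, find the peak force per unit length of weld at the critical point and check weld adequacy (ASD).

E90XX → F_EXX = 90 ksi.
Total weld length L_w = 25 in. Treat welds as unit-width lines.
Centroid: x̄ = 2×6×3 / 25 = 1.44 in from the vertical weld.
Polar moment about centroid: J = I_x + I_y = [13³/12 + 2×6×6.5²] + [13×1.44² + 2(6³/12 + 6×1.56²)] = 782.2 in³.
Direct shear f_v = P/L_w = 51.7 / 25 = 2.068 kip/in (vertical).
Torsion M = P·e = 51.7 × 7 = 361.9 kip·in.
Critical point at (x, y) = (4.56, 6.5) from centroid. f_tx = M·y/J = 3.007 kip/in; f_ty = M·x/J = 2.11 kip/in.
Resultant f_max = √[f_tx² + (f_v + f_ty)²] = √[3.007² + (2.068 + 2.11)²] = 5.147 kip/in.
Capacity per unit length: r_n/Ω = (1/2.0) × 0.6 × 90 × (0.707 × 0.25) = 4.772 kip/in.
5.147 > 4.772 → NOT adequate.

f_max ≈ 5.15 kip/in; NOT adequate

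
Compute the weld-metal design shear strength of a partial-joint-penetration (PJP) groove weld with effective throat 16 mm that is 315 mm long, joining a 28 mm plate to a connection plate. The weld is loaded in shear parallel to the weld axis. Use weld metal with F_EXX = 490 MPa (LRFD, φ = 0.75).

φR_n ≈ 1110 kN

Effective throat (given) t_e = 16 mm.
A_we = 16 × 315 = 5040 mm².
F_nw = 0.6 F_EXX = 294 MPa.
φR_n = 0.75 × 294 × 5040 × 10⁻³ = 1111 kN.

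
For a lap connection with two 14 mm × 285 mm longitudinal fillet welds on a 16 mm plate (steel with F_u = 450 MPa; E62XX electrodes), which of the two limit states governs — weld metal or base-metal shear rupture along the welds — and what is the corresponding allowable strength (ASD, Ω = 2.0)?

E62XX → F_EXX = 620 MPa.
t_e = 0.707 × 14 = 9.898 mm; L = 570 mm.
Weld metal: R_n/Ω = (1/2.0) × 0.6 × 620 × 9.898 × 570 × 10⁻³ = 1049 kN.
Base metal (shear rupture): R_n/Ω = (1/2.0) × 0.6 × 450 × 16 × 570 × 10⁻³ = 1231 kN.
Governing: weld metal.

R_n/Ω ≈ 1050 kN (weld metal governs)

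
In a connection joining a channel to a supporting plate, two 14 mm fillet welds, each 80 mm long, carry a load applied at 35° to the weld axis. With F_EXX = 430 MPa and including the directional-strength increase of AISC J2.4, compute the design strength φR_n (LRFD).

φR_n ≈ 373 kN

t_e = 0.707 × 14 = 9.898 mm; A_we = 9.898 × 160 = 1584 mm².
Directional factor: 1.0 + 0.5 sin^1.5(35°) = 1.217.
F_nw = 0.6 × 430 × 1.217 = 314 MPa.
φR_n = 0.75 × 314 × 1584 × 10⁻³ = 373 kN.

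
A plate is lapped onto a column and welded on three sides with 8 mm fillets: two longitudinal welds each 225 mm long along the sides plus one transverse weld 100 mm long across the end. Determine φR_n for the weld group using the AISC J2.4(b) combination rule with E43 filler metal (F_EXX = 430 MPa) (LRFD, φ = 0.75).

φR_n ≈ 602 kN

t_e = 0.707 × 8 = 5.656 mm.
R_nwl = 0.6 × 430 × 5.656 × 450 × 10⁻³ = 656.7 kN (longitudinal, 2 welds).
R_nwt = 0.6 × 430 × 5.656 × 100 × 10⁻³ = 145.9 kN (transverse, base value).
(i) R_nwl + R_nwt = 802.6 kN; (ii) 0.85 R_nwl + 1.5 R_nwt = 777 kN.
R_n = max = 802.6 kN [governs: (i)]; φR_n = 601.9 kN.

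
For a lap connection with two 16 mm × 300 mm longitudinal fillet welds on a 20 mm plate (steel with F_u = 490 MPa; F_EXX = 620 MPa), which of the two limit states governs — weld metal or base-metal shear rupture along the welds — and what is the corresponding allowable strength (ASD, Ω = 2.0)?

R_n/Ω ≈ 1260 kN (weld metal governs)

t_e = 0.707 × 16 = 11.31 mm; L = 600 mm.
Weld metal: R_n/Ω = (1/2.0) × 0.6 × 620 × 11.31 × 600 × 10⁻³ = 1262 kN.
Base metal (shear rupture): R_n/Ω = (1/2.0) × 0.6 × 490 × 20 × 600 × 10⁻³ = 1764 kN.
Governing: weld metal.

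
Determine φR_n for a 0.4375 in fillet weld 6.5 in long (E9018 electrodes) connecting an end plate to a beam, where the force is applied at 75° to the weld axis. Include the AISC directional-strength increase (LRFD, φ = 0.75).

E90XX → F_EXX = 90 ksi.
t_e = 0.707 × 0.4375 = 0.3093 in; A_we = 0.3093 × 6.5 = 2.011 in².
Directional factor: 1.0 + 0.5 sin^1.5(75°) = 1.475.
F_nw = 0.6 × 90 × 1.475 = 79.63 ksi.
φR_n = 0.75 × 79.63 × 2.011 = 120.1 kip.

φR_n ≈ 120 kip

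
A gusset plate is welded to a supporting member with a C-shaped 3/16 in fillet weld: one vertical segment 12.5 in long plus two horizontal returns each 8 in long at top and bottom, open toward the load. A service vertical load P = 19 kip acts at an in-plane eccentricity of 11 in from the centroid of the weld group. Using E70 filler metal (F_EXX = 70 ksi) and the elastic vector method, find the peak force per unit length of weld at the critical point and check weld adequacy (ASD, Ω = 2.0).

f_max ≈ 2.31 kip/in; adequate

Total weld length L_w = 28.5 in. Treat welds as unit-width lines.
Centroid: x̄ = 2×8×4 / 28.5 = 2.246 in from the vertical weld.
Polar moment about centroid: J = I_x + I_y = [12.5³/12 + 2×8×6.25²] + [12.5×2.246² + 2(8³/12 + 8×1.754²)] = 985.4 in³.
Direct shear f_v = P/L_w = 19 / 28.5 = 0.6667 kip/in (vertical).
Torsion M = P·e = 19 × 11 = 209 kip·in.
Critical point at (x, y) = (5.754, 6.25) from centroid. f_tx = M·y/J = 1.326 kip/in; f_ty = M·x/J = 1.221 kip/in.
Resultant f_max = √[f_tx² + (f_v + f_ty)²] = √[1.326² + (0.6667 + 1.221)²] = 2.306 kip/in.
Capacity per unit length: r_n/Ω = (1/2.0) × 0.6 × 70 × (0.707 × 0.1875) = 2.784 kip/in.
2.306 ≤ 2.784 → adequate.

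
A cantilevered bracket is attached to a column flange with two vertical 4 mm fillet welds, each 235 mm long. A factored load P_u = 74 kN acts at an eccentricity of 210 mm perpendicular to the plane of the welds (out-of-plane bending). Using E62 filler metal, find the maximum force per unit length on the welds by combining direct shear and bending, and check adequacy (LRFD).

f_max ≈ 859 N/mm; NOT adequate

E62XX → F_EXX = 620 MPa.
L_w = 2 × 235 = 470 mm; section modulus (unit throat) S = 2 × L²/6 = 18410 mm².
Direct shear f_v = P/L_w = 74×10³/470 = 157.4 N/mm.
Moment M = P × e = 74×10³ × 210 = 15540000 N·mm; bending f_b = M/S = 844.2 N/mm.
f_max = √(f_v² + f_b²) = √(157.4² + 844.2²) = 858.7 N/mm.
φr_n = 0.75 × 0.6 × 620 × (0.707 × 4) = 789 N/mm → NOT adequate.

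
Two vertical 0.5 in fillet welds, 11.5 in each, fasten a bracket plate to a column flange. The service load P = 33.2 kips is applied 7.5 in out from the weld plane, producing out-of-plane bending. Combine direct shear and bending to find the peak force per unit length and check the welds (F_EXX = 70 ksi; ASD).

f_max ≈ 5.83 kip/in; adequate

L_w = 2 × 11.5 = 23 in; section modulus (unit throat) S = 2 × L²/6 = 44.08 in².
Direct shear f_v = P/L_w = 33.2/23 = 1.443 kip/in.
Moment M = P × e = 33.2 × 7.5 = 249 kip·in; bending f_b = M/S = 5.648 kip/in.
f_max = √(f_v² + f_b²) = √(1.443² + 5.648²) = 5.83 kip/in.
r_n/Ω = (1/2.0) × 0.6 × 70 × (0.707 × 0.5) = 7.423 kip/in → adequate.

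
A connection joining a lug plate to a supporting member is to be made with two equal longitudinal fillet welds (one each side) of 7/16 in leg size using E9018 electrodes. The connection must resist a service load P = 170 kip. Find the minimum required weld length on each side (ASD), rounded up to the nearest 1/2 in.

L = 10.5 in on each side

E90XX → F_EXX = 90 ksi.
Throat t_e = 0.707 × 0.4375 = 0.3093 in.
r_n/Ω = (0.6 × 90 × 0.3093) / 2.0 = 8.351 kip/in.
L_req = P / (r_n/Ω) = 170 / 8.351 = 20.36 in total.
Per side: 20.36 / 2 = 10.18 in.
Round up → use L = 10.5 in on each side.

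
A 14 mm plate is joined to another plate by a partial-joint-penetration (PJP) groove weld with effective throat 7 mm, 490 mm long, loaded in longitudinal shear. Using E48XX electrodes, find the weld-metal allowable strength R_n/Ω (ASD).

E48XX → F_EXX = 480 MPa.
Effective throat (given) t_e = 7 mm.
A_we = 7 × 490 = 3430 mm².
F_nw = 0.6 F_EXX = 288 MPa.
R_n/Ω = (288 × 3430) / 2.0 × 10⁻³ = 493.9 kN.

R_n/Ω ≈ 494 kN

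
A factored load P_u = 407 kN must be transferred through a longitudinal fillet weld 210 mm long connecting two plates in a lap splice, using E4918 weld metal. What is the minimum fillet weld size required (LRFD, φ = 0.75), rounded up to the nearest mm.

E49XX → F_EXX = 490 MPa.
Total weld length L = 210 mm.
Required throat t_e = P_u / (φ × 0.6 F_EXX × L) = 407 / (0.75 × 0.6 × 490 × 210 × 10⁻³) = 8.79 mm.
Required leg w = t_e / 0.707 = 12.43 mm → use 13 mm.

w = 13 mm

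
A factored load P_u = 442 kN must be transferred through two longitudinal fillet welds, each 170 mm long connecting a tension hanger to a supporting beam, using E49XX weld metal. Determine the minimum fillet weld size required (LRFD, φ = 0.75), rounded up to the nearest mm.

w = 9 mm

E49XX → F_EXX = 490 MPa.
Total weld length L = 340 mm.
Required throat t_e = P_u / (φ × 0.6 F_EXX × L) = 442 / (0.75 × 0.6 × 490 × 340 × 10⁻³) = 5.896 mm.
Required leg w = t_e / 0.707 = 8.339 mm → use 9 mm.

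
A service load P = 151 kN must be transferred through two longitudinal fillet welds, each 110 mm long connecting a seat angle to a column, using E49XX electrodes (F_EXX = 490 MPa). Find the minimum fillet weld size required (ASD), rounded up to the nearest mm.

w = 7 mm

Total weld length L = 220 mm.
Required throat t_e = P × Ω / (0.6 F_EXX × L) = 151 × 2.0 / (0.6 × 490 × 220 × 10⁻³) = 4.669 mm.
Required leg w = t_e / 0.707 = 6.604 mm → use 7 mm.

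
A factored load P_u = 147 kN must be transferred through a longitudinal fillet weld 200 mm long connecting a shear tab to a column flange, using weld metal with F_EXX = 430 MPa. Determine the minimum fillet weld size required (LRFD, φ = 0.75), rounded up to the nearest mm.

Total weld length L = 200 mm.
Required throat t_e = P_u / (φ × 0.6 F_EXX × L) = 147 / (0.75 × 0.6 × 430 × 200 × 10⁻³) = 3.798 mm.
Required leg w = t_e / 0.707 = 5.373 mm → use 6 mm.

w = 6 mm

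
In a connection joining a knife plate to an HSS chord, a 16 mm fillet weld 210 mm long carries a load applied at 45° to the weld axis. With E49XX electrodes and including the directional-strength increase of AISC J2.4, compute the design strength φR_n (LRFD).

E49XX → F_EXX = 490 MPa.
t_e = 0.707 × 16 = 11.31 mm; A_we = 11.31 × 210 = 2376 mm².
Directional factor: 1.0 + 0.5 sin^1.5(45°) = 1.297.
F_nw = 0.6 × 490 × 1.297 = 381.4 MPa.
φR_n = 0.75 × 381.4 × 2376 × 10⁻³ = 679.5 kN.

φR_n ≈ 680 kN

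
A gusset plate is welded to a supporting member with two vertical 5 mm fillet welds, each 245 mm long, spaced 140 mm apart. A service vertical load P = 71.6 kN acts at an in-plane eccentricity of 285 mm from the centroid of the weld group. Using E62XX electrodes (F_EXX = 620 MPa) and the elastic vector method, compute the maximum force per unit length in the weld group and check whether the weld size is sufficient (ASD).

f_max ≈ 678 N/mm; NOT adequate

Total weld length L_w = 490 mm. Treat welds as unit-width lines.
Polar moment about centroid: J = 2[d³/12 + d(b/2)²] = 2[245³/12 + 245×70²] = 4852000 mm³.
Direct shear f_v = P/L_w = 71.6×10³ / 490 = 146.1 N/mm (vertical).
Torsion M = P·e = 71.6×10³ × 285 = 20406000 N·mm.
Critical point at (x, y) = (70, 122.5) from centroid. f_tx = M·y/J = 515.2 N/mm; f_ty = M·x/J = 294.4 N/mm.
Resultant f_max = √[f_tx² + (f_v + f_ty)²] = √[515.2² + (146.1 + 294.4)²] = 677.9 N/mm.
Capacity per unit length: r_n/Ω = (1/2.0) × 0.6 × 620 × (0.707 × 5) = 657.5 N/mm.
677.9 > 657.5 → NOT adequate.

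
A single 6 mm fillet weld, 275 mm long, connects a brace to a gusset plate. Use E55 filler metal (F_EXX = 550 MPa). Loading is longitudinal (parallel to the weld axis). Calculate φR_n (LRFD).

Effective throat t_e = 0.707 × 6 = 4.242 mm.
Total length L = 275 mm; A_we = 4.242 × 275 = 1167 mm².
F_nw = 0.6 F_EXX = 0.6 × 550 = 330 MPa.
φR_n = 0.75 × 330 × 1167 × 10⁻³ = 288.7 kN.

φR_n ≈ 289 kN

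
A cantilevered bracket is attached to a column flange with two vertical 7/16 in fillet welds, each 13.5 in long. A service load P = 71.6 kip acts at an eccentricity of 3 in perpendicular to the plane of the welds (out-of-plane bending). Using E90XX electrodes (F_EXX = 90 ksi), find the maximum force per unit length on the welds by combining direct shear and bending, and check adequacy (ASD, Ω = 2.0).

f_max ≈ 4.42 kip/in; adequate

L_w = 2 × 13.5 = 27 in; section modulus (unit throat) S = 2 × L²/6 = 60.75 in².
Direct shear f_v = P/L_w = 71.6/27 = 2.652 kip/in.
Moment M = P × e = 71.6 × 3 = 214.8 kip·in; bending f_b = M/S = 3.536 kip/in.
f_max = √(f_v² + f_b²) = √(2.652² + 3.536²) = 4.42 kip/in.
r_n/Ω = (1/2.0) × 0.6 × 90 × (0.707 × 0.4375) = 8.351 kip/in → adequate.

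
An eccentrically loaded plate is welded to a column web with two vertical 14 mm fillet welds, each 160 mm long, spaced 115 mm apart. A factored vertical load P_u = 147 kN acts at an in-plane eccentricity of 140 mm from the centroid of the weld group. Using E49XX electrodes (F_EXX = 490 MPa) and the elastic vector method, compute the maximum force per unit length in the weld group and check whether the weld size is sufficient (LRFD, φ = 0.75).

f_max ≈ 1480 N/mm; adequate

Total weld length L_w = 320 mm. Treat welds as unit-width lines.
Polar moment about centroid: J = 2[d³/12 + d(b/2)²] = 2[160³/12 + 160×57.5²] = 1741000 mm³.
Direct shear f_v = P/L_w = 147×10³ / 320 = 459.4 N/mm (vertical).
Torsion M = P·e = 147×10³ × 140 = 20580000 N·mm.
Critical point at (x, y) = (57.5, 80) from centroid. f_tx = M·y/J = 945.8 N/mm; f_ty = M·x/J = 679.8 N/mm.
Resultant f_max = √[f_tx² + (f_v + f_ty)²] = √[945.8² + (459.4 + 679.8)²] = 1481 N/mm.
Capacity per unit length: φr_n = 0.75 × 0.6 × 490 × (0.707 × 14) = 2183 N/mm.
1481 ≤ 2183 → adequate.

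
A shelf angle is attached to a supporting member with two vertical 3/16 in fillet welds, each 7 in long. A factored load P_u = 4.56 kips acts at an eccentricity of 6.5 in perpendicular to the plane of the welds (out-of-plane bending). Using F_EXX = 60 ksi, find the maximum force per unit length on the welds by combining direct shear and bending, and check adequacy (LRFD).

f_max ≈ 1.84 kip/in; adequate

L_w = 2 × 7 = 14 in; section modulus (unit throat) S = 2 × L²/6 = 16.33 in².
Direct shear f_v = P/L_w = 4.56/14 = 0.3257 kip/in.
Moment M = P × e = 4.56 × 6.5 = 29.64 kip·in; bending f_b = M/S = 1.815 kip/in.
f_max = √(f_v² + f_b²) = √(0.3257² + 1.815²) = 1.844 kip/in.
φr_n = 0.75 × 0.6 × 60 × (0.707 × 0.1875) = 3.579 kip/in → adequate.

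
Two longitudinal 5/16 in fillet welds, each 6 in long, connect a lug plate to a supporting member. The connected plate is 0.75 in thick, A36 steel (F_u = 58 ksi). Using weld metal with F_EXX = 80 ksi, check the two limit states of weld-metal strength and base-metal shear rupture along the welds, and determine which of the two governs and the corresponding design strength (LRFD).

φR_n ≈ 95.4 kip (weld metal governs)

t_e = 0.707 × 0.3125 = 0.2209 in; L = 12 in.
Weld metal: φR_n = 0.75 × 0.6 × 80 × 0.2209 × 12 = 95.44 kip.
Base metal (shear rupture): φR_n = 0.75 × 0.6 × 58 × 0.75 × 12 = 234.9 kip.
Governing: weld metal.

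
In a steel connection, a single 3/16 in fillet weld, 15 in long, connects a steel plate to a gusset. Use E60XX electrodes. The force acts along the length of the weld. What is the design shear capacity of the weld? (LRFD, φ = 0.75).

φR_n ≈ 53.7 kip

E60XX → F_EXX = 60 ksi.
Effective throat t_e = 0.707 × 0.1875 = 0.1326 in.
Total length L = 15 in; A_we = 0.1326 × 15 = 1.988 in².
F_nw = 0.6 F_EXX = 0.6 × 60 = 36 ksi.
φR_n = 0.75 × 36 × 1.988 = 53.69 kip.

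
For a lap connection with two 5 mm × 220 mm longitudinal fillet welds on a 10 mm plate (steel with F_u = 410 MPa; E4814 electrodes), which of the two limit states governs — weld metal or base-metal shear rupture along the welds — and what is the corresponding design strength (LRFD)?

E48XX → F_EXX = 480 MPa.
t_e = 0.707 × 5 = 3.535 mm; L = 440 mm.
Weld metal: φR_n = 0.75 × 0.6 × 480 × 3.535 × 440 × 10⁻³ = 336 kN.
Base metal (shear rupture): φR_n = 0.75 × 0.6 × 410 × 10 × 440 × 10⁻³ = 811.8 kN.
Governing: weld metal.

φR_n ≈ 336 kN (weld metal governs)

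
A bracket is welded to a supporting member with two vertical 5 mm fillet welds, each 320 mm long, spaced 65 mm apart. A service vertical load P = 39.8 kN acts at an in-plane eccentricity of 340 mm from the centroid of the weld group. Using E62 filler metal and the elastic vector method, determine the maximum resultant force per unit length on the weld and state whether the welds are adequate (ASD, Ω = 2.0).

f_max ≈ 377 N/mm; adequate

E62XX → F_EXX = 620 MPa.
Total weld length L_w = 640 mm. Treat welds as unit-width lines.
Polar moment about centroid: J = 2[d³/12 + d(b/2)²] = 2[320³/12 + 320×32.5²] = 6137000 mm³.
Direct shear f_v = P/L_w = 39.8×10³ / 640 = 62.19 N/mm (vertical).
Torsion M = P·e = 39.8×10³ × 340 = 13532000 N·mm.
Critical point at (x, y) = (32.5, 160) from centroid. f_tx = M·y/J = 352.8 N/mm; f_ty = M·x/J = 71.66 N/mm.
Resultant f_max = √[f_tx² + (f_v + f_ty)²] = √[352.8² + (62.19 + 71.66)²] = 377.3 N/mm.
Capacity per unit length: r_n/Ω = (1/2.0) × 0.6 × 620 × (0.707 × 5) = 657.5 N/mm.
377.3 ≤ 657.5 → adequate.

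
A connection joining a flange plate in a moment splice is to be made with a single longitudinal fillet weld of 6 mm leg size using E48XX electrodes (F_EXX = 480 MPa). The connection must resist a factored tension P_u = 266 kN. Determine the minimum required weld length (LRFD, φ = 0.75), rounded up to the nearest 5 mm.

Throat t_e = 0.707 × 6 = 4.242 mm.
φr_n = 0.75 × 0.6 × 480 × 4.242 × 10⁻³ = 0.9163 kN/mm.
L_req = P_u / φr_n = 266 / 0.9163 = 290.3 mm total.
Round up → use L = 295 mm.

L = 295 mm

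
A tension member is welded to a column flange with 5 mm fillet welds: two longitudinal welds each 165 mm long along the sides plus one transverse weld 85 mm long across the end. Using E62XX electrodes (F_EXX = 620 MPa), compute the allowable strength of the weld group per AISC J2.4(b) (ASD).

t_e = 0.707 × 5 = 3.535 mm.
R_nwl = 0.6 × 620 × 3.535 × 330 × 10⁻³ = 434 kN (longitudinal, 2 welds).
R_nwt = 0.6 × 620 × 3.535 × 85 × 10⁻³ = 111.8 kN (transverse, base value).
(i) R_nwl + R_nwt = 545.7 kN; (ii) 0.85 R_nwl + 1.5 R_nwt = 536.5 kN.
R_n = max = 545.7 kN [governs: (i)]; R_n/Ω = 272.9 kN.

R_n/Ω ≈ 273 kN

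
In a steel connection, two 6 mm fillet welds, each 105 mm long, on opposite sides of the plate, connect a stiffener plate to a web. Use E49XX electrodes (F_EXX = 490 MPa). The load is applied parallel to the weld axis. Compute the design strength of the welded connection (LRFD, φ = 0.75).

φR_n ≈ 196 kN

Effective throat t_e = 0.707 × 6 = 4.242 mm.
Total length L = 210 mm; A_we = 4.242 × 210 = 890.8 mm².
F_nw = 0.6 F_EXX = 0.6 × 490 = 294 MPa.
φR_n = 0.75 × 294 × 890.8 × 10⁻³ = 196.4 kN.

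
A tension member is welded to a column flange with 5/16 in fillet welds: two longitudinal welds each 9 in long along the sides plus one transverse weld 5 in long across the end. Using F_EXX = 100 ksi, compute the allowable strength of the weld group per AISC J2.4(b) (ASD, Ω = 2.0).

R_n/Ω ≈ 152 kip

t_e = 0.707 × 0.3125 = 0.2209 in.
R_nwl = 0.6 × 100 × 0.2209 × 18 = 238.6 kip (longitudinal, 2 welds).
R_nwt = 0.6 × 100 × 0.2209 × 5 = 66.28 kip (transverse, base value).
(i) R_nwl + R_nwt = 304.9 kip; (ii) 0.85 R_nwl + 1.5 R_nwt = 302.2 kip.
R_n = max = 304.9 kip [governs: (i)]; R_n/Ω = 152.4 kip.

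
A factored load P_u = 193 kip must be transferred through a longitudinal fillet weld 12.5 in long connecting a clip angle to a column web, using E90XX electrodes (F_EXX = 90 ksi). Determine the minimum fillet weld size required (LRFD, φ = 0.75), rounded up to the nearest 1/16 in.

Total weld length L = 12.5 in.
Required throat t_e = P_u / (φ × 0.6 F_EXX × L) = 193 / (0.75 × 0.6 × 90 × 12.5) = 0.3812 in.
Required leg w = t_e / 0.707 = 0.5392 in → use 9/16 in.

w = 9/16 in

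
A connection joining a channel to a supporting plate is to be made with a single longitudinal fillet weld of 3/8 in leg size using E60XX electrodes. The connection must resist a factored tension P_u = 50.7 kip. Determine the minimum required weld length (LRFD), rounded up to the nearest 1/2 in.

L = 7.5 in

E60XX → F_EXX = 60 ksi.
Throat t_e = 0.707 × 0.375 = 0.2651 in.
φr_n = 0.75 × 0.6 × 60 × 0.2651 = 7.158 kip/in.
L_req = P_u / φr_n = 50.7 / 7.158 = 7.083 in total.
Round up → use L = 7.5 in.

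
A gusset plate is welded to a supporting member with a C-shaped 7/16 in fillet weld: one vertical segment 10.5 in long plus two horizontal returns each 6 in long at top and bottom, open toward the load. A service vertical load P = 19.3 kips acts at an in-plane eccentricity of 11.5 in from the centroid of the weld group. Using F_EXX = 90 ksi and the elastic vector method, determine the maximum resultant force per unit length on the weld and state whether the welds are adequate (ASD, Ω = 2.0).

Total weld length L_w = 22.5 in. Treat welds as unit-width lines.
Centroid: x̄ = 2×6×3 / 22.5 = 1.6 in from the vertical weld.
Polar moment about centroid: J = I_x + I_y = [10.5³/12 + 2×6×5.25²] + [10.5×1.6² + 2(6³/12 + 6×1.4²)] = 513.6 in³.
Direct shear f_v = P/L_w = 19.3 / 22.5 = 0.8578 kip/in (vertical).
Torsion M = P·e = 19.3 × 11.5 = 221.95 kip·in.
Critical point at (x, y) = (4.4, 5.25) from centroid. f_tx = M·y/J = 2.269 kip/in; f_ty = M·x/J = 1.901 kip/in.
Resultant f_max = √[f_tx² + (f_v + f_ty)²] = √[2.269² + (0.8578 + 1.901)²] = 3.572 kip/in.
Capacity per unit length: r_n/Ω = (1/2.0) × 0.6 × 90 × (0.707 × 0.4375) = 8.351 kip/in.
3.572 ≤ 8.351 → adequate.

f_max ≈ 3.57 kip/in; adequate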